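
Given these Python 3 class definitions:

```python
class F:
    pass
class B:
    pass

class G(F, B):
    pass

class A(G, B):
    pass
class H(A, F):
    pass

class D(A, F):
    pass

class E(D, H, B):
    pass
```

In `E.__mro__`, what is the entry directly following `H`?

A

L[E] = E + merge(L[D], L[H], L[B], [D H B])
  take D:  [D A G F B object] + [H A G F B object] + [B object] + [D H B]
  take H:  [A G F B object] + [H A G F B object] + [B object] + [H B]
  take A:  [A G F B object] + [A G F B object] + [B object] + [B]
  take G:  [G F B object] + [G F B object] + [B object] + [B]
  take F:  [F B object] + [F B object] + [B object] + [B]
  take B:  [B object] + [B object] + [B object] + [B]
  take object:  [object] + [object] + [object]
MRO: E D H A G F B object
H is at position 2; next is A.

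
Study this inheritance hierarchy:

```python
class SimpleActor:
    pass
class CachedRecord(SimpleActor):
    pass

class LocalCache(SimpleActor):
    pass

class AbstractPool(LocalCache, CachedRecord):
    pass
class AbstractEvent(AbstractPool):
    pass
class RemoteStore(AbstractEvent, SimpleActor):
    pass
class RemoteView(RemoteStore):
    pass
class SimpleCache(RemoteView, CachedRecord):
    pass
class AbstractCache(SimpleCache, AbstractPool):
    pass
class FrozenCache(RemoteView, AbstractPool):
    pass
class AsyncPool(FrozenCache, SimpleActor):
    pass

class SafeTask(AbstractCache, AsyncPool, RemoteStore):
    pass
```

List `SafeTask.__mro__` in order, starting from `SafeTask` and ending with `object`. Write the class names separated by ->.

L[SafeTask] = SafeTask + merge(L[AbstractCache], L[AsyncPool], L[RemoteStore], [AbstractCache AsyncPool RemoteStore])
  take AbstractCache:  [AbstractCache SimpleCache RemoteView RemoteStore AbstractEvent AbstractPool LocalCache CachedRecord SimpleActor object] + [AsyncPool FrozenCache RemoteView RemoteStore AbstractEvent AbstractPool LocalCache CachedRecord SimpleActor object] + [RemoteStore AbstractEvent AbstractPool LocalCache CachedRecord SimpleActor object] + [AbstractCache AsyncPool RemoteStore]
  take SimpleCache:  [SimpleCache RemoteView RemoteStore AbstractEvent AbstractPool LocalCache CachedRecord SimpleActor object] + [AsyncPool FrozenCache RemoteView RemoteStore AbstractEvent AbstractPool LocalCache CachedRecord SimpleActor object] + [RemoteStore AbstractEvent AbstractPool LocalCache CachedRecord SimpleActor object] + [AsyncPool RemoteStore]
  take AsyncPool:  [RemoteView RemoteStore AbstractEvent AbstractPool LocalCache CachedRecord SimpleActor object] + [AsyncPool FrozenCache RemoteView RemoteStore AbstractEvent AbstractPool LocalCache CachedRecord SimpleActor object] + [RemoteStore AbstractEvent AbstractPool LocalCache CachedRecord SimpleActor object] + [AsyncPool RemoteStore]
  take FrozenCache:  [RemoteView RemoteStore AbstractEvent AbstractPool LocalCache CachedRecord SimpleActor object] + [FrozenCache RemoteView RemoteStore AbstractEvent AbstractPool LocalCache CachedRecord SimpleActor object] + [RemoteStore AbstractEvent AbstractPool LocalCache CachedRecord SimpleActor object] + [RemoteStore]
  take RemoteView:  [RemoteView RemoteStore AbstractEvent AbstractPool LocalCache CachedRecord SimpleActor object] + [RemoteView RemoteStore AbstractEvent AbstractPool LocalCache CachedRecord SimpleActor object] + [RemoteStore AbstractEvent AbstractPool LocalCache CachedRecord SimpleActor object] + [RemoteStore]
  take RemoteStore:  [RemoteStore AbstractEvent AbstractPool LocalCache CachedRecord SimpleActor object] + [RemoteStore AbstractEvent AbstractPool LocalCache CachedRecord SimpleActor object] + [RemoteStore AbstractEvent AbstractPool LocalCache CachedRecord SimpleActor object] + [RemoteStore]
  take AbstractEvent:  [AbstractEvent AbstractPool LocalCache CachedRecord SimpleActor object] + [AbstractEvent AbstractPool LocalCache CachedRecord SimpleActor object] + [AbstractEvent AbstractPool LocalCache CachedRecord SimpleActor object]
  take AbstractPool:  [AbstractPool LocalCache CachedRecord SimpleActor object] + [AbstractPool LocalCache CachedRecord SimpleActor object] + [AbstractPool LocalCache CachedRecord SimpleActor object]
  take LocalCache:  [LocalCache CachedRecord SimpleActor object] + [LocalCache CachedRecord SimpleActor object] + [LocalCache CachedRecord SimpleActor object]
  take CachedRecord:  [CachedRecord SimpleActor object] + [CachedRecord SimpleActor object] + [CachedRecord SimpleActor object]
  take SimpleActor:  [SimpleActor object] + [SimpleActor object] + [SimpleActor object]
  take object:  [object] + [object] + [object]

SafeTask -> AbstractCache -> SimpleCache -> AsyncPool -> FrozenCache -> RemoteView -> RemoteStore -> AbstractEvent -> AbstractPool -> LocalCache -> CachedRecord -> SimpleActor -> object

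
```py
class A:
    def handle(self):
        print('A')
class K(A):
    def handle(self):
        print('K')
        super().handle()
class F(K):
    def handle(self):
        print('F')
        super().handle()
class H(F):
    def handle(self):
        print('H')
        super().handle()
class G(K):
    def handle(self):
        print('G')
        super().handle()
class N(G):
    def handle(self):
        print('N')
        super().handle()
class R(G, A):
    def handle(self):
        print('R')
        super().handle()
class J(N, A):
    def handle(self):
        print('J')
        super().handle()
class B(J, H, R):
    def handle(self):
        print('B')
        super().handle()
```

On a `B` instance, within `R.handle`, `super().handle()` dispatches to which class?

L[B] = B + merge(L[J], L[H], L[R], [J H R])
  take J:  [J N G K A object] + [H F K A object] + [R G K A object] + [J H R]
  take N:  [N G K A object] + [H F K A object] + [R G K A object] + [H R]
  take H:  [G K A object] + [H F K A object] + [R G K A object] + [H R]
  take F:  [G K A object] + [F K A object] + [R G K A object] + [R]
  take R:  [G K A object] + [K A object] + [R G K A object] + [R]
  take G:  [G K A object] + [K A object] + [G K A object]
  take K:  [K A object] + [K A object] + [K A object]
  take A:  [A object] + [A object] + [A object]
  take object:  [object] + [object] + [object]
MRO: B J N H F R G K A object
super() in R.handle on a B instance goes to the class after R in B's MRO: G.

G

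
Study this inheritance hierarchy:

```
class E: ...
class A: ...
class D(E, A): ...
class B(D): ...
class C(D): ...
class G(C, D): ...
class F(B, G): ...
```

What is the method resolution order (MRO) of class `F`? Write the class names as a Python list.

L[F] = F + merge(L[B], L[G], [B G])
  take B:  [B D E A object] + [G C D E A object] + [B G]
  take G:  [D E A object] + [G C D E A object] + [G]
  take C:  [D E A object] + [C D E A object]
  take D:  [D E A object] + [D E A object]
  take E:  [E A object] + [E A object]
  take A:  [A object] + [A object]
  take object:  [object] + [object]

[F, B, G, C, D, E, A, object]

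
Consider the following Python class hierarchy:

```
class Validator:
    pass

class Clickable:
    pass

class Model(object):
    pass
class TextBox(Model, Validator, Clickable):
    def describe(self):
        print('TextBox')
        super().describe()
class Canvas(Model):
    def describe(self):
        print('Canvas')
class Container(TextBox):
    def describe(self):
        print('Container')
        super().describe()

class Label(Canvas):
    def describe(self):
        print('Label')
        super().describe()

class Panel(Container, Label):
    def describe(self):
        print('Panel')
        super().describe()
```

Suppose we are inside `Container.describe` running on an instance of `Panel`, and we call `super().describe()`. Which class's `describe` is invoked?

L[Panel] = Panel + merge(L[Container], L[Label], [Container Label])
  take Container:  [Container TextBox Model Validator Clickable object] + [Label Canvas Model object] + [Container Label]
  take TextBox:  [TextBox Model Validator Clickable object] + [Label Canvas Model object] + [Label]
  take Label:  [Model Validator Clickable object] + [Label Canvas Model object] + [Label]
  take Canvas:  [Model Validator Clickable object] + [Canvas Model object]
  take Model:  [Model Validator Clickable object] + [Model object]
  take Validator:  [Validator Clickable object] + [object]
  take Clickable:  [Clickable object] + [object]
  take object:  [object] + [object]
MRO: Panel Container TextBox Label Canvas Model Validator Clickable object
super() in Container.describe on a Panel instance goes to the class after Container in Panel's MRO: TextBox.

TextBox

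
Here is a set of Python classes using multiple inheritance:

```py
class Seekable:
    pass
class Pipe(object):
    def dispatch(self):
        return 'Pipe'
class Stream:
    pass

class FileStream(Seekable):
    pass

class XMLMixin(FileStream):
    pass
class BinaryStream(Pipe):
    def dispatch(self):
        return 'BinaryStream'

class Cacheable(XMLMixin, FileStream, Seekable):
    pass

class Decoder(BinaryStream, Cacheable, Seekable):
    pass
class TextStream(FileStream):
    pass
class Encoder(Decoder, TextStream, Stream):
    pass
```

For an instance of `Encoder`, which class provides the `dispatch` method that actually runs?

L[Encoder] = Encoder + merge(L[Decoder], L[TextStream], L[Stream], [Decoder TextStream Stream])
  take Decoder:  [Decoder BinaryStream Pipe Cacheable XMLMixin FileStream Seekable object] + [TextStream FileStream Seekable object] + [Stream object] + [Decoder TextStream Stream]
  take BinaryStream:  [BinaryStream Pipe Cacheable XMLMixin FileStream Seekable object] + [TextStream FileStream Seekable object] + [Stream object] + [TextStream Stream]
  take Pipe:  [Pipe Cacheable XMLMixin FileStream Seekable object] + [TextStream FileStream Seekable object] + [Stream object] + [TextStream Stream]
  take Cacheable:  [Cacheable XMLMixin FileStream Seekable object] + [TextStream FileStream Seekable object] + [Stream object] + [TextStream Stream]
  take XMLMixin:  [XMLMixin FileStream Seekable object] + [TextStream FileStream Seekable object] + [Stream object] + [TextStream Stream]
  take TextStream:  [FileStream Seekable object] + [TextStream FileStream Seekable object] + [Stream object] + [TextStream Stream]
  take FileStream:  [FileStream Seekable object] + [FileStream Seekable object] + [Stream object] + [Stream]
  take Seekable:  [Seekable object] + [Seekable object] + [Stream object] + [Stream]
  take Stream:  [object] + [object] + [Stream object] + [Stream]
  take object:  [object] + [object] + [object]
MRO: Encoder Decoder BinaryStream Pipe Cacheable XMLMixin TextStream FileStream Seekable Stream object
dispatch is defined in: BinaryStream, Pipe. First along the MRO is BinaryStream.

BinaryStream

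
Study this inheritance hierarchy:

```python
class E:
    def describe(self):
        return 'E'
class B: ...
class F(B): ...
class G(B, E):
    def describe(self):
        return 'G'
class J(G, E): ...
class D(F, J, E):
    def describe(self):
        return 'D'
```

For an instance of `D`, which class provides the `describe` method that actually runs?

D

L[D] = D + merge(L[F], L[J], L[E], [F J E])
  take F:  [F B object] + [J G B E object] + [E object] + [F J E]
  take J:  [B object] + [J G B E object] + [E object] + [J E]
  take G:  [B object] + [G B E object] + [E object] + [E]
  take B:  [B object] + [B E object] + [E object] + [E]
  take E:  [object] + [E object] + [E object] + [E]
  take object:  [object] + [object] + [object]
MRO: D F J G B E object
describe is defined in: D, E, G. First along the MRO is D.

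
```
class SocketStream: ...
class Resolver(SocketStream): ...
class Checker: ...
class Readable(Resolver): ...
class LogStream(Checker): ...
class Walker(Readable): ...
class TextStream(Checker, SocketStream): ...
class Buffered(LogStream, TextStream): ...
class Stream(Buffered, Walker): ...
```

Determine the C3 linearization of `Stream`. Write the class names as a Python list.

[Stream, Buffered, LogStream, TextStream, Checker, Walker, Readable, Resolver, SocketStream, object]

L[Stream] = Stream + merge(L[Buffered], L[Walker], [Buffered Walker])
  take Buffered:  [Buffered LogStream TextStream Checker SocketStream object] + [Walker Readable Resolver SocketStream object] + [Buffered Walker]
  take LogStream:  [LogStream TextStream Checker SocketStream object] + [Walker Readable Resolver SocketStream object] + [Walker]
  take TextStream:  [TextStream Checker SocketStream object] + [Walker Readable Resolver SocketStream object] + [Walker]
  take Checker:  [Checker SocketStream object] + [Walker Readable Resolver SocketStream object] + [Walker]
  take Walker:  [SocketStream object] + [Walker Readable Resolver SocketStream object] + [Walker]
  take Readable:  [SocketStream object] + [Readable Resolver SocketStream object]
  take Resolver:  [SocketStream object] + [Resolver SocketStream object]
  take SocketStream:  [SocketStream object] + [SocketStream object]
  take object:  [object] + [object]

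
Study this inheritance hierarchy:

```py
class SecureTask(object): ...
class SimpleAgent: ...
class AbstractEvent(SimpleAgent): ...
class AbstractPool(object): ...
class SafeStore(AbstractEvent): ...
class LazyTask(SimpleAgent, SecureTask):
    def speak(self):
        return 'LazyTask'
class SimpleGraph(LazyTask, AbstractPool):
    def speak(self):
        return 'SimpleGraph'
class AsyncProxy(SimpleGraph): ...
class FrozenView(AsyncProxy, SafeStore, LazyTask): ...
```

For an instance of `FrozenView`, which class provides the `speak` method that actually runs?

L[FrozenView] = FrozenView + merge(L[AsyncProxy], L[SafeStore], L[LazyTask], [AsyncProxy SafeStore LazyTask])
  take AsyncProxy:  [AsyncProxy SimpleGraph LazyTask SimpleAgent SecureTask AbstractPool object] + [SafeStore AbstractEvent SimpleAgent object] + [LazyTask SimpleAgent SecureTask object] + [AsyncProxy SafeStore LazyTask]
  take SimpleGraph:  [SimpleGraph LazyTask SimpleAgent SecureTask AbstractPool object] + [SafeStore AbstractEvent SimpleAgent object] + [LazyTask SimpleAgent SecureTask object] + [SafeStore LazyTask]
  take SafeStore:  [LazyTask SimpleAgent SecureTask AbstractPool object] + [SafeStore AbstractEvent SimpleAgent object] + [LazyTask SimpleAgent SecureTask object] + [SafeStore LazyTask]
  take LazyTask:  [LazyTask SimpleAgent SecureTask AbstractPool object] + [AbstractEvent SimpleAgent object] + [LazyTask SimpleAgent SecureTask object] + [LazyTask]
  take AbstractEvent:  [SimpleAgent SecureTask AbstractPool object] + [AbstractEvent SimpleAgent object] + [SimpleAgent SecureTask object]
  take SimpleAgent:  [SimpleAgent SecureTask AbstractPool object] + [SimpleAgent object] + [SimpleAgent SecureTask object]
  take SecureTask:  [SecureTask AbstractPool object] + [object] + [SecureTask object]
  take AbstractPool:  [AbstractPool object] + [object] + [object]
  take object:  [object] + [object] + [object]
MRO: FrozenView AsyncProxy SimpleGraph SafeStore LazyTask AbstractEvent SimpleAgent SecureTask AbstractPool object
speak is defined in: LazyTask, SimpleGraph. First along the MRO is SimpleGraph.

SimpleGraph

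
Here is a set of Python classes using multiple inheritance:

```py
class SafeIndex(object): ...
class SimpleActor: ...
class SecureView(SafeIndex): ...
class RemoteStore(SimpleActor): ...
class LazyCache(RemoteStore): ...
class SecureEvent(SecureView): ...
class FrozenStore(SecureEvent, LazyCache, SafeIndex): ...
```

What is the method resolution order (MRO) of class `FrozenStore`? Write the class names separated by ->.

L[FrozenStore] = FrozenStore + merge(L[SecureEvent], L[LazyCache], L[SafeIndex], [SecureEvent LazyCache SafeIndex])
  take SecureEvent:  [SecureEvent SecureView SafeIndex object] + [LazyCache RemoteStore SimpleActor object] + [SafeIndex object] + [SecureEvent LazyCache SafeIndex]
  take SecureView:  [SecureView SafeIndex object] + [LazyCache RemoteStore SimpleActor object] + [SafeIndex object] + [LazyCache SafeIndex]
  take LazyCache:  [SafeIndex object] + [LazyCache RemoteStore SimpleActor object] + [SafeIndex object] + [LazyCache SafeIndex]
  take SafeIndex:  [SafeIndex object] + [RemoteStore SimpleActor object] + [SafeIndex object] + [SafeIndex]
  take RemoteStore:  [object] + [RemoteStore SimpleActor object] + [object]
  take SimpleActor:  [object] + [SimpleActor object] + [object]
  take object:  [object] + [object] + [object]

FrozenStore -> SecureEvent -> SecureView -> LazyCache -> SafeIndex -> RemoteStore -> SimpleActor -> object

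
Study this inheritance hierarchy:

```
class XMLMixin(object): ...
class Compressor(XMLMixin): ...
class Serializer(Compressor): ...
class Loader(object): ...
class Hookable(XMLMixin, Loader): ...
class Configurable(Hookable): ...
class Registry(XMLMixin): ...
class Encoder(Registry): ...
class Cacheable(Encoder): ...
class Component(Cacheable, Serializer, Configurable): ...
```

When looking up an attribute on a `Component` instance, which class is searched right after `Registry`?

L[Component] = Component + merge(L[Cacheable], L[Serializer], L[Configurable], [Cacheable Serializer Configurable])
  take Cacheable:  [Cacheable Encoder Registry XMLMixin object] + [Serializer Compressor XMLMixin object] + [Configurable Hookable XMLMixin Loader object] + [Cacheable Serializer Configurable]
  take Encoder:  [Encoder Registry XMLMixin object] + [Serializer Compressor XMLMixin object] + [Configurable Hookable XMLMixin Loader object] + [Serializer Configurable]
  take Registry:  [Registry XMLMixin object] + [Serializer Compressor XMLMixin object] + [Configurable Hookable XMLMixin Loader object] + [Serializer Configurable]
  take Serializer:  [XMLMixin object] + [Serializer Compressor XMLMixin object] + [Configurable Hookable XMLMixin Loader object] + [Serializer Configurable]
  take Compressor:  [XMLMixin object] + [Compressor XMLMixin object] + [Configurable Hookable XMLMixin Loader object] + [Configurable]
  take Configurable:  [XMLMixin object] + [XMLMixin object] + [Configurable Hookable XMLMixin Loader object] + [Configurable]
  take Hookable:  [XMLMixin object] + [XMLMixin object] + [Hookable XMLMixin Loader object]
  take XMLMixin:  [XMLMixin object] + [XMLMixin object] + [XMLMixin Loader object]
  take Loader:  [object] + [object] + [Loader object]
  take object:  [object] + [object] + [object]
MRO: Component Cacheable Encoder Registry Serializer Compressor Configurable Hookable XMLMixin Loader object
Registry is at position 3; next is Serializer.

Serializer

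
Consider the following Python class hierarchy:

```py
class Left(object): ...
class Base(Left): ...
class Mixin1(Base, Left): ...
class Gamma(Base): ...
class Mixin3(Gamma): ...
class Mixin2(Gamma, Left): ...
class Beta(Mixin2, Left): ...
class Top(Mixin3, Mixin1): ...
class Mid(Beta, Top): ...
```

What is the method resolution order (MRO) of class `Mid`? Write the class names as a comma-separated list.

Mid, Beta, Mixin2, Top, Mixin3, Gamma, Mixin1, Base, Left, object

L[Mid] = Mid + merge(L[Beta], L[Top], [Beta Top])
  take Beta:  [Beta Mixin2 Gamma Base Left object] + [Top Mixin3 Gamma Mixin1 Base Left object] + [Beta Top]
  take Mixin2:  [Mixin2 Gamma Base Left object] + [Top Mixin3 Gamma Mixin1 Base Left object] + [Top]
  take Top:  [Gamma Base Left object] + [Top Mixin3 Gamma Mixin1 Base Left object] + [Top]
  take Mixin3:  [Gamma Base Left object] + [Mixin3 Gamma Mixin1 Base Left object]
  take Gamma:  [Gamma Base Left object] + [Gamma Mixin1 Base Left object]
  take Mixin1:  [Base Left object] + [Mixin1 Base Left object]
  take Base:  [Base Left object] + [Base Left object]
  take Left:  [Left object] + [Left object]
  take object:  [object] + [object]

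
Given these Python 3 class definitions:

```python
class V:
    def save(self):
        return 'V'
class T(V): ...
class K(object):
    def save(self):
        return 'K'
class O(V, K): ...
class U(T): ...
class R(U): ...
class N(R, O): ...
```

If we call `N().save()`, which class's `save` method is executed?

V

L[N] = N + merge(L[R], L[O], [R O])
  take R:  [R U T V object] + [O V K object] + [R O]
  take U:  [U T V object] + [O V K object] + [O]
  take T:  [T V object] + [O V K object] + [O]
  take O:  [V object] + [O V K object] + [O]
  take V:  [V object] + [V K object]
  take K:  [object] + [K object]
  take object:  [object] + [object]
MRO: N R U T O V K object
save is defined in: K, V. First along the MRO is V.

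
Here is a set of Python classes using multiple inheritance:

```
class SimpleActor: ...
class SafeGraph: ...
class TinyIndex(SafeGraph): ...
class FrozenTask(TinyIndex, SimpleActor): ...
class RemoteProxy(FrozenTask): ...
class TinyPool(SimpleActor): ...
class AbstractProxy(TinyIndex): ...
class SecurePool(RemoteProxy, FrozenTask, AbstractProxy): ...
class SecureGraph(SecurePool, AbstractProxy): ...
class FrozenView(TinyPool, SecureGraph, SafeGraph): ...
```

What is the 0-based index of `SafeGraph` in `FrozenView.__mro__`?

8

L[FrozenView] = FrozenView + merge(L[TinyPool], L[SecureGraph], L[SafeGraph], [TinyPool SecureGraph SafeGraph])
  take TinyPool:  [TinyPool SimpleActor object] + [SecureGraph SecurePool RemoteProxy FrozenTask AbstractProxy TinyIndex SafeGraph SimpleActor object] + [SafeGraph object] + [TinyPool SecureGraph SafeGraph]
  take SecureGraph:  [SimpleActor object] + [SecureGraph SecurePool RemoteProxy FrozenTask AbstractProxy TinyIndex SafeGraph SimpleActor object] + [SafeGraph object] + [SecureGraph SafeGraph]
  take SecurePool:  [SimpleActor object] + [SecurePool RemoteProxy FrozenTask AbstractProxy TinyIndex SafeGraph SimpleActor object] + [SafeGraph object] + [SafeGraph]
  take RemoteProxy:  [SimpleActor object] + [RemoteProxy FrozenTask AbstractProxy TinyIndex SafeGraph SimpleActor object] + [SafeGraph object] + [SafeGraph]
  take FrozenTask:  [SimpleActor object] + [FrozenTask AbstractProxy TinyIndex SafeGraph SimpleActor object] + [SafeGraph object] + [SafeGraph]
  take AbstractProxy:  [SimpleActor object] + [AbstractProxy TinyIndex SafeGraph SimpleActor object] + [SafeGraph object] + [SafeGraph]
  take TinyIndex:  [SimpleActor object] + [TinyIndex SafeGraph SimpleActor object] + [SafeGraph object] + [SafeGraph]
  take SafeGraph:  [SimpleActor object] + [SafeGraph SimpleActor object] + [SafeGraph object] + [SafeGraph]
  take SimpleActor:  [SimpleActor object] + [SimpleActor object] + [object]
  take object:  [object] + [object] + [object]
MRO: FrozenView TinyPool SecureGraph SecurePool RemoteProxy FrozenTask AbstractProxy TinyIndex SafeGraph SimpleActor object
SafeGraph sits at index 8.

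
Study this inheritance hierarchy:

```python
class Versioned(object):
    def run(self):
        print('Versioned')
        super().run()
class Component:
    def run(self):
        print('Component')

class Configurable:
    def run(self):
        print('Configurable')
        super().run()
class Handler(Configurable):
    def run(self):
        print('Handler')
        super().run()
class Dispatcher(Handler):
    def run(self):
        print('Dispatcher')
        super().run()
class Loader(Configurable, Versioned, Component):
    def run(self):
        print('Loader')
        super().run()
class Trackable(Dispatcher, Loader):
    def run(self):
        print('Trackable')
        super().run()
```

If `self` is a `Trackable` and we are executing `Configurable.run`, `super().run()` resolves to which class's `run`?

Versioned

L[Trackable] = Trackable + merge(L[Dispatcher], L[Loader], [Dispatcher Loader])
  take Dispatcher:  [Dispatcher Handler Configurable object] + [Loader Configurable Versioned Component object] + [Dispatcher Loader]
  take Handler:  [Handler Configurable object] + [Loader Configurable Versioned Component object] + [Loader]
  take Loader:  [Configurable object] + [Loader Configurable Versioned Component object] + [Loader]
  take Configurable:  [Configurable object] + [Configurable Versioned Component object]
  take Versioned:  [object] + [Versioned Component object]
  take Component:  [object] + [Component object]
  take object:  [object] + [object]
MRO: Trackable Dispatcher Handler Loader Configurable Versioned Component object
super() in Configurable.run on a Trackable instance goes to the class after Configurable in Trackable's MRO: Versioned.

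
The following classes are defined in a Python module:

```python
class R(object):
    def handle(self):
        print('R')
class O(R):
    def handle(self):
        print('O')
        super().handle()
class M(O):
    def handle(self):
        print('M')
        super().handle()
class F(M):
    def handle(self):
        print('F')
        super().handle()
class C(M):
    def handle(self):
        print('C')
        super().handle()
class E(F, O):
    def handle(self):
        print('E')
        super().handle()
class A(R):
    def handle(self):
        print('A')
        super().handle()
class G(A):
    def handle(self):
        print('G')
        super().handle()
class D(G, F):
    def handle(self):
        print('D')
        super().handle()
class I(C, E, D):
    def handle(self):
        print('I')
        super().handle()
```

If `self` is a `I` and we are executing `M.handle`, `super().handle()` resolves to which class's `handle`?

O

L[I] = I + merge(L[C], L[E], L[D], [C E D])
  take C:  [C M O R object] + [E F M O R object] + [D G A F M O R object] + [C E D]
  take E:  [M O R object] + [E F M O R object] + [D G A F M O R object] + [E D]
  take D:  [M O R object] + [F M O R object] + [D G A F M O R object] + [D]
  take G:  [M O R object] + [F M O R object] + [G A F M O R object]
  take A:  [M O R object] + [F M O R object] + [A F M O R object]
  take F:  [M O R object] + [F M O R object] + [F M O R object]
  take M:  [M O R object] + [M O R object] + [M O R object]
  take O:  [O R object] + [O R object] + [O R object]
  take R:  [R object] + [R object] + [R object]
  take object:  [object] + [object] + [object]
MRO: I C E D G A F M O R object
super() in M.handle on a I instance goes to the class after M in I's MRO: O.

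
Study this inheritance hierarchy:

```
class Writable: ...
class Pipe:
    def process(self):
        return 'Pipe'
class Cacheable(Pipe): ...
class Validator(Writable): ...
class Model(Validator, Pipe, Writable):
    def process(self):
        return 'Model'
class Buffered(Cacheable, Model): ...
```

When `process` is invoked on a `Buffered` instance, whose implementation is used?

Model

L[Buffered] = Buffered + merge(L[Cacheable], L[Model], [Cacheable Model])
  take Cacheable:  [Cacheable Pipe object] + [Model Validator Pipe Writable object] + [Cacheable Model]
  take Model:  [Pipe object] + [Model Validator Pipe Writable object] + [Model]
  take Validator:  [Pipe object] + [Validator Pipe Writable object]
  take Pipe:  [Pipe object] + [Pipe Writable object]
  take Writable:  [object] + [Writable object]
  take object:  [object] + [object]
MRO: Buffered Cacheable Model Validator Pipe Writable object
process is defined in: Model, Pipe. First along the MRO is Model.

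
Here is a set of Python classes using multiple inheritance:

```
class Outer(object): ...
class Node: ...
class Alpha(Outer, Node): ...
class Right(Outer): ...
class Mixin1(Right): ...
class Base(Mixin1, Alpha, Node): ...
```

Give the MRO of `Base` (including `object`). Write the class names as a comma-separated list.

Base, Mixin1, Right, Alpha, Outer, Node, object

L[Base] = Base + merge(L[Mixin1], L[Alpha], L[Node], [Mixin1 Alpha Node])
  take Mixin1:  [Mixin1 Right Outer object] + [Alpha Outer Node object] + [Node object] + [Mixin1 Alpha Node]
  take Right:  [Right Outer object] + [Alpha Outer Node object] + [Node object] + [Alpha Node]
  take Alpha:  [Outer object] + [Alpha Outer Node object] + [Node object] + [Alpha Node]
  take Outer:  [Outer object] + [Outer Node object] + [Node object] + [Node]
  take Node:  [object] + [Node object] + [Node object] + [Node]
  take object:  [object] + [object] + [object]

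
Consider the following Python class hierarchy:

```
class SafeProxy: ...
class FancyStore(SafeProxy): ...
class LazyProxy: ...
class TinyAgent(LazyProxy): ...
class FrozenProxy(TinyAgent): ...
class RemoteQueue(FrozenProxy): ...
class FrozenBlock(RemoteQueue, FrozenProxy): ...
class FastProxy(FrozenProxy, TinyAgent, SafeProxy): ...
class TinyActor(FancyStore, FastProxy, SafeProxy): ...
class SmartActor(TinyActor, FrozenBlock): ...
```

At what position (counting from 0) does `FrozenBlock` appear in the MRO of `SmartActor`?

4

L[SmartActor] = SmartActor + merge(L[TinyActor], L[FrozenBlock], [TinyActor FrozenBlock])
  take TinyActor:  [TinyActor FancyStore FastProxy FrozenProxy TinyAgent LazyProxy SafeProxy object] + [FrozenBlock RemoteQueue FrozenProxy TinyAgent LazyProxy object] + [TinyActor FrozenBlock]
  take FancyStore:  [FancyStore FastProxy FrozenProxy TinyAgent LazyProxy SafeProxy object] + [FrozenBlock RemoteQueue FrozenProxy TinyAgent LazyProxy object] + [FrozenBlock]
  take FastProxy:  [FastProxy FrozenProxy TinyAgent LazyProxy SafeProxy object] + [FrozenBlock RemoteQueue FrozenProxy TinyAgent LazyProxy object] + [FrozenBlock]
  take FrozenBlock:  [FrozenProxy TinyAgent LazyProxy SafeProxy object] + [FrozenBlock RemoteQueue FrozenProxy TinyAgent LazyProxy object] + [FrozenBlock]
  take RemoteQueue:  [FrozenProxy TinyAgent LazyProxy SafeProxy object] + [RemoteQueue FrozenProxy TinyAgent LazyProxy object]
  take FrozenProxy:  [FrozenProxy TinyAgent LazyProxy SafeProxy object] + [FrozenProxy TinyAgent LazyProxy object]
  take TinyAgent:  [TinyAgent LazyProxy SafeProxy object] + [TinyAgent LazyProxy object]
  take LazyProxy:  [LazyProxy SafeProxy object] + [LazyProxy object]
  take SafeProxy:  [SafeProxy object] + [object]
  take object:  [object] + [object]
MRO: SmartActor TinyActor FancyStore FastProxy FrozenBlock RemoteQueue FrozenProxy TinyAgent LazyProxy SafeProxy object
FrozenBlock sits at index 4.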